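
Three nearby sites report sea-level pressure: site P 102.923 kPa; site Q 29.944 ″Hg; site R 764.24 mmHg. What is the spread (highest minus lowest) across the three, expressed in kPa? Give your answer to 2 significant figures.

1.5 kPa

site Q: 29.944 inHg = 101.402 kPa.
site R: 764.24 mmHg = 101.890 kPa.
Spread: 102.923 − 101.402 = 1.5 kPa.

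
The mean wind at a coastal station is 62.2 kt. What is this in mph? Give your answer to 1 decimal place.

71.6 mph

1 kt = 1.15078 mph, so 62.2 × 1.15078 = 71.6 mph.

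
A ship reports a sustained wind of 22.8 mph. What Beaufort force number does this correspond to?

22.8 mph = 10.2 m/s, which is Beaufort 5 (fresh breeze, 8.0–10.7 m/s).

Beaufort force 5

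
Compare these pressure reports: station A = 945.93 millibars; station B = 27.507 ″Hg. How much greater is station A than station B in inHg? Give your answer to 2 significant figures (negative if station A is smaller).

station A: 945.93 mb = 27.9333 inHg.
Difference: 27.9333 − 27.5070 = 0.43 inHg.

0.43 inHg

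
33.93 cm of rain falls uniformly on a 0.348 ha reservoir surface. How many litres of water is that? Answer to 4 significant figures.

1181000 litres

Depth: 33.93 cm × 10 = 339.3 mm.
Area: 0.348 ha = 3480 m².
1 mm over 1 m² is 1 L, so volume = 339.3 × 3480 = 1180764 L ≈ 1181000 L.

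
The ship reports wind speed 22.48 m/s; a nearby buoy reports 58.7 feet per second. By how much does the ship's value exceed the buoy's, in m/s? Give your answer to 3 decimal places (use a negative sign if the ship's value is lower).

4.588 m/s

the buoy: 58.7 ft/s = 17.89176 m/s.
Difference: 22.48000 − 17.89176 = 4.588 m/s.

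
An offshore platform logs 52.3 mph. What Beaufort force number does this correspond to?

52.3 mph = 23.4 m/s, which is Beaufort 9 (strong gale, 20.8–24.4 m/s).

Beaufort force 9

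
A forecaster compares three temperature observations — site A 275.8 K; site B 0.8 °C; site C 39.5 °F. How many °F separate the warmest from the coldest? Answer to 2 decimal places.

site A: 275.8 K = 2.650 °C.
site C: 39.5 °F = 4.167 °C.
Spread: 4.167 − 0.800 = 3.367 °C = 6.06 °F.

6.06 °F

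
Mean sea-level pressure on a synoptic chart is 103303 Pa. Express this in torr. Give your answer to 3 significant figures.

1 Pa = 0.00750062 mmHg, so 103303 × 0.00750062 = 775 mmHg.

775 mmHg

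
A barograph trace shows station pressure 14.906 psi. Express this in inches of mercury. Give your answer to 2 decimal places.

30.35 inHg

1 psi = 2.03602 inHg, so 14.906 × 2.03602 = 30.35 inHg.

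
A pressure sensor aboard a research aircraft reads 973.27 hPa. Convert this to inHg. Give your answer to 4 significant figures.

1 hPa = 0.02953 inHg, so 973.27 × 0.02953 = 28.74 inHg.

28.74 inHg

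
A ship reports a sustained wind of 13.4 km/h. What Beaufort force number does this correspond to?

13.4 km/h = 3.7 m/s, which is Beaufort 3 (gentle breeze, 3.4–5.4 m/s).

Beaufort force 3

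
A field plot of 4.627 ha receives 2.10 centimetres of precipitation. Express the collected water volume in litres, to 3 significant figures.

Depth: 2.10 cm × 10 = 21 mm.
Area: 4.627 ha = 46270 m².
1 mm over 1 m² is 1 L, so volume = 21 × 46270 = 971670 L ≈ 972000 L.

972000 litres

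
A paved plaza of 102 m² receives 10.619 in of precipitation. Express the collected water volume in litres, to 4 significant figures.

Depth: 10.619 in × 25.4 = 269.7226 mm.
1 mm over 1 m² is 1 L, so volume = 269.7226 × 102 = 27511.705 L ≈ 27510 L.

27510 litres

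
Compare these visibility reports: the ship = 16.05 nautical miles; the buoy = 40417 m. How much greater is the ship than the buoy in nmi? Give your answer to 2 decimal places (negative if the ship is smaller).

-5.77 nmi

the buoy: 40417 m = 21.8234 nmi.
Difference: 16.0500 − 21.8234 = -5.77 nmi.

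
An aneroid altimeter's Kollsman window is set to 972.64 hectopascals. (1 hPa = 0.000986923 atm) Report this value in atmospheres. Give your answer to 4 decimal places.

0.9599 atm

1 hPa = 0.000986923 atm, so 972.64 × 0.000986923 = 0.9599 atm.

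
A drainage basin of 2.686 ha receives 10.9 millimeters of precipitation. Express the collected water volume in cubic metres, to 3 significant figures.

293 cubic metres

Area: 2.686 ha = 26860 m².
1 mm over 1 m² is 1 L, so volume = 10.9 × 26860 = 292774 L = 293 m³.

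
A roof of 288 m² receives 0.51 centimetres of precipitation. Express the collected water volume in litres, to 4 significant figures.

1469 litres

Depth: 0.51 cm × 10 = 5.1 mm.
1 mm over 1 m² is 1 L, so volume = 5.1 × 288 = 1468.8 L ≈ 1469 L.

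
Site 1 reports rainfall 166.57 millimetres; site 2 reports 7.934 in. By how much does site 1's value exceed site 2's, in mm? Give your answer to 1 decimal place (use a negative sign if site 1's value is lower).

site 2: 7.934 in = 201.524 mm.
Difference: 166.570 − 201.524 = -35.0 mm.

-35.0 mm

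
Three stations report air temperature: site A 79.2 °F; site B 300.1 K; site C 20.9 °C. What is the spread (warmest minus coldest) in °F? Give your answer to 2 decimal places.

site A: 79.2 °F = 26.222 °C.
site B: 300.1 K = 26.950 °C.
Spread: 26.950 − 20.900 = 6.050 °C = 10.89 °F.

10.89 °F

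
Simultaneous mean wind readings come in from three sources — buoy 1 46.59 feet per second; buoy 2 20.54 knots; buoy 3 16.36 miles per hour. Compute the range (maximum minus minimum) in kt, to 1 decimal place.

buoy 1: 46.59 ft/s = 27.604 kt.
buoy 3: 16.36 mph = 14.216 kt.
Spread: 27.604 − 14.216 = 13.4 kt.

13.4 kt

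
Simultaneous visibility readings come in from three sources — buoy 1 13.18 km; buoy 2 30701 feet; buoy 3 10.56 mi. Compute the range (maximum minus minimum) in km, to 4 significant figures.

buoy 2: 30701 ft = 9.35766 km.
buoy 3: 10.56 SM = 16.99467 km.
Spread: 16.99467 − 9.35766 = 7.637 km.

7.637 km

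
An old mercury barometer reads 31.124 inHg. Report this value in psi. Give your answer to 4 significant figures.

1 inHg = 0.491154 psi, so 31.124 × 0.491154 = 15.29 psi.

15.29 psi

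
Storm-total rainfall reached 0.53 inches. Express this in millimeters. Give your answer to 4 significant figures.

13.46 mm

1 in = 25.4 mm, so 0.53 × 25.4 = 13.46 mm.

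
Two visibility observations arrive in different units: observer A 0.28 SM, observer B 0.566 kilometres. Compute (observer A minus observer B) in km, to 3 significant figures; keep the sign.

-0.115 km

observer A: 0.28 SM = 0.45062 km.
Difference: 0.45062 − 0.56600 = -0.115 km.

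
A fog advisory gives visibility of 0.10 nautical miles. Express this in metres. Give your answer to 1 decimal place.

1 nmi = 1852 m, so 0.10 × 1852 = 185.2 m.

185.2 m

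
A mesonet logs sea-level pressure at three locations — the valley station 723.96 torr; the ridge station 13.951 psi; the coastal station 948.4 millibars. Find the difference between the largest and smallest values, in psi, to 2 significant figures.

the valley station: 723.96 mmHg = 13.9991 psi.
the coastal station: 948.4 mb = 13.7554 psi.
Spread: 13.9991 − 13.7554 = 0.24 psi.

0.24 psi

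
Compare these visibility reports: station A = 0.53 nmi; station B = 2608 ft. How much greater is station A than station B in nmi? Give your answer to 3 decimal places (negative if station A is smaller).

0.101 nmi

station B: 2608 ft = 0.42922 nmi.
Difference: 0.53000 − 0.42922 = 0.101 nmi.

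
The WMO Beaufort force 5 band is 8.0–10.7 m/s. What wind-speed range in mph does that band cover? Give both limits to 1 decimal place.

8.0–10.7 m/s × 2.237 = 17.9–23.9 mph.

17.9 to 23.9 mph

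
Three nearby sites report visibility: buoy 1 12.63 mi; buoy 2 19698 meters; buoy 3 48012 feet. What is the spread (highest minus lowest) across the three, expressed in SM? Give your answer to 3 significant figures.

buoy 2: 19698 m = 12.2398 SM.
buoy 3: 48012 ft = 9.0932 SM.
Spread: 12.6300 − 9.0932 = 3.54 SM.

3.54 SM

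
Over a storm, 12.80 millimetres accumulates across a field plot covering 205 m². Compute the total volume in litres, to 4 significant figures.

2624 litres

1 mm over 1 m² is 1 L, so volume = 12.8 × 205 = 2624 L.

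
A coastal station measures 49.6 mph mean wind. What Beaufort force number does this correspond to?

49.6 mph = 22.2 m/s, which is Beaufort 9 (strong gale, 20.8–24.4 m/s).

Beaufort force 9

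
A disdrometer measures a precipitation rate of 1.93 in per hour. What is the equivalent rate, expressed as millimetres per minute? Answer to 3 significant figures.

1.93 in/hour × 25.4 mm/in × 0.0166667 hour/minute = 0.817 mm/minute.

0.817 mm/minute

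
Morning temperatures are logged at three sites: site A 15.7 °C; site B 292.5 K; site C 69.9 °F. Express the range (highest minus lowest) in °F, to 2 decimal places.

site B: 292.5 K = 19.350 °C.
site C: 69.9 °F = 21.056 °C.
Spread: 21.056 − 15.700 = 5.356 °C = 9.64 °F.

9.64 °F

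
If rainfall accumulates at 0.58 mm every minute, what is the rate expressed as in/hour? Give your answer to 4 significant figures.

0.58 mm/minute × 0.0393701 in/mm × 60 minute/hour = 1.370 in/hour.

1.370 in/hour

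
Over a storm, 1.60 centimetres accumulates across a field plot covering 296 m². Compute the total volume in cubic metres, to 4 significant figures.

Depth: 1.60 cm × 10 = 16 mm.
1 mm over 1 m² is 1 L, so volume = 16 × 296 = 4736 L = 4.736 m³.

4.736 cubic metres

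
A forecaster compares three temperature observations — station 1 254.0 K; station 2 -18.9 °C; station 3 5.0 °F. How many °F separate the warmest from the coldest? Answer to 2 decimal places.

station 1: 254.0 K = -19.150 °C.
station 3: 5.0 °F = -15.000 °C.
Spread: (-15.000) − (-19.150) = 4.150 °C = 7.47 °F.

7.47 °F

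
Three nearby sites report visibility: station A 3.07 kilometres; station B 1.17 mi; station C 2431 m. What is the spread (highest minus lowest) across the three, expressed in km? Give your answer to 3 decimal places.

station B: 1.17 SM = 1.88293 km.
station C: 2431 m = 2.43100 km.
Spread: 3.07000 − 1.88293 = 1.187 km.

1.187 km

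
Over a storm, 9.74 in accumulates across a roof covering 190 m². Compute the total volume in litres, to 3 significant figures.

47000 litres

Depth: 9.74 in × 25.4 = 247.396 mm.
1 mm over 1 m² is 1 L, so volume = 247.396 × 190 = 47005.24 L ≈ 47000 L.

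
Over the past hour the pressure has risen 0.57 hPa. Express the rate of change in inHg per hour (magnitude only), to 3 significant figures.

0.0168 inHg per hour

0.57 hPa / 1 h × 0.02953 inHg/hPa = 0.0168 inHg/h.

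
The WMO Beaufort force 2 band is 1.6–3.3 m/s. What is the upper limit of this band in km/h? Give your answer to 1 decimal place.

11.9 km/h

1.6–3.3 m/s × 3.6 = 5.8–11.9 km/h.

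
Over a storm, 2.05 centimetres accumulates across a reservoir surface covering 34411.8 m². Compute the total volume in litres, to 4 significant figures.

Depth: 2.05 cm × 10 = 20.5 mm.
1 mm over 1 m² is 1 L, so volume = 20.5 × 34411.8 = 705441.9 L ≈ 705400 L.

705400 litres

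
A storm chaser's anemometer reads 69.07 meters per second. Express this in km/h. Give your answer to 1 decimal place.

1 m/s = 3.6 km/h, so 69.07 × 3.6 = 248.7 km/h.

248.7 km/h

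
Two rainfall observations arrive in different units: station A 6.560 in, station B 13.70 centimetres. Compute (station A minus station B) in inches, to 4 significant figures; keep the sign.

1.166 in

station B: 13.70 cm = 5.39370 in.
Difference: 6.56000 − 5.39370 = 1.166 in.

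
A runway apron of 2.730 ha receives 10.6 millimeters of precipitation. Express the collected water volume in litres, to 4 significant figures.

289400 litres

Area: 2.730 ha = 27300 m².
1 mm over 1 m² is 1 L, so volume = 10.6 × 27300 = 289380 L ≈ 289400 L.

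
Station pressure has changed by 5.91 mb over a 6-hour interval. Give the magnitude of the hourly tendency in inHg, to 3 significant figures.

0.0291 inHg per hour

5.91 mb / 6 h × 0.02953 inHg/mb = 0.0291 inHg/h.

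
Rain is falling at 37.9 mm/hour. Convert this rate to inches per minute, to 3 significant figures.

37.9 mm/hour × 0.0393701 in/mm × 0.0166667 hour/minute = 0.0249 in/minute.

0.0249 in/minute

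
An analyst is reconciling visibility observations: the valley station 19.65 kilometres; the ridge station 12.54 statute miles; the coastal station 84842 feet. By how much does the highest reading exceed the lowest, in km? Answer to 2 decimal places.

6.21 km

the ridge station: 12.54 SM = 20.1812 km.
the coastal station: 84842 ft = 25.8598 km.
Spread: 25.8598 − 19.6500 = 6.21 km.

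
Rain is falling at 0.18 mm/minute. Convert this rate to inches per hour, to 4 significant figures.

0.4252 in/hour

0.18 mm/minute × 0.0393701 in/mm × 60 minute/hour = 0.4252 in/hour.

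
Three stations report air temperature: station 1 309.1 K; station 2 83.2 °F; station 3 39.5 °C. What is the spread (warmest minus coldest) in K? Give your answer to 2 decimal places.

11.06 K

station 1: 309.1 K = 35.950 °C.
station 2: 83.2 °F = 28.444 °C.
Spread: 39.500 − 28.444 = 11.056 °C.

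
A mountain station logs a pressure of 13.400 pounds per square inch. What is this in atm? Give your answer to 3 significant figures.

0.912 atm

1 psi = 0.068046 atm, so 13.400 × 0.068046 = 0.912 atm.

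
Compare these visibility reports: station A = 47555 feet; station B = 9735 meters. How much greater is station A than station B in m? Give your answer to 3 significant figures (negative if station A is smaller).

station A: 47555 ft = 14494.76 m.
Difference: 14494.76 − 9735.00 = 4760 m.

4760 m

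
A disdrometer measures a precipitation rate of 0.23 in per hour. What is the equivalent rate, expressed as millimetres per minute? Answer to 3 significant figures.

0.23 in/hour × 25.4 mm/in × 0.0166667 hour/minute = 0.0974 mm/minute.

0.0974 mm/minute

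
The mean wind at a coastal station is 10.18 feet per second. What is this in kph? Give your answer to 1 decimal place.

11.2 km/h

1 ft/s = 1.09728 km/h, so 10.18 × 1.09728 = 11.2 km/h.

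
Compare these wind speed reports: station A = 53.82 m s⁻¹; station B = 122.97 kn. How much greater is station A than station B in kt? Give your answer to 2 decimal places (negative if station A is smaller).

station A: 53.82 m/s = 104.6177 kt.
Difference: 104.6177 − 122.9700 = -18.35 kt.

-18.35 kt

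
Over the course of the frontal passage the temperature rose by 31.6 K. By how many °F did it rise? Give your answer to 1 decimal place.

Converting a difference, only the 9/5 scale factor applies: Δ°F = 31.6 × 1.8 = 56.9 °F.

56.9 °F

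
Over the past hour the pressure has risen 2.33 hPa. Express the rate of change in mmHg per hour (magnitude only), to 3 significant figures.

2.33 hPa / 1 h × 0.750062 mmHg/hPa = 1.75 mmHg/h.

1.75 mmHg per hour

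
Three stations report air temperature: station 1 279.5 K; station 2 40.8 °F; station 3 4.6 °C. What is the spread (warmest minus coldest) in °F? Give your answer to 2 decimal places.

station 1: 279.5 K = 6.350 °C.
station 2: 40.8 °F = 4.889 °C.
Spread: 6.350 − 4.600 = 1.750 °C = 3.15 °F.

3.15 °F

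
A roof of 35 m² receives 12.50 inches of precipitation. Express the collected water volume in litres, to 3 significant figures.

Depth: 12.50 in × 25.4 = 317.5 mm.
1 mm over 1 m² is 1 L, so volume = 317.5 × 35 = 11112.5 L ≈ 11100 L.

11100 litres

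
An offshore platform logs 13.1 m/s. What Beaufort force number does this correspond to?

Beaufort force 6

13.1 m/s lies in the Beaufort 6 band (strong breeze, 10.8–13.8 m/s).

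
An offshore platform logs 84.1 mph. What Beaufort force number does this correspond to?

Beaufort force 12

84.1 mph = 37.6 m/s, which is Beaufort 12 (hurricane force, ≥32.7 m/s).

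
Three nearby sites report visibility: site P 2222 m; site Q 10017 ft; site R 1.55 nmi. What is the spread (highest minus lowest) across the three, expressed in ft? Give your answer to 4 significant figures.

2727 ft

site P: 2222 m = 7290.03 ft.
site R: 1.55 nmi = 9417.98 ft.
Spread: 10017.00 − 7290.03 = 2727 ft.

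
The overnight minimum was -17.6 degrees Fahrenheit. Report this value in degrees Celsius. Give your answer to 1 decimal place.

-27.6 °C

°C = (°F − 32) × 5/9 = (-17.6 − 32) / 1.8 = -27.6 °C.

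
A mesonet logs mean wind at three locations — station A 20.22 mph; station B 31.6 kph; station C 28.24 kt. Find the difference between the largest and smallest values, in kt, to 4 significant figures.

station A: 20.22 mph = 17.5707 kt.
station B: 31.6 km/h = 17.0626 kt.
Spread: 28.2400 − 17.0626 = 11.18 kt.

11.18 kt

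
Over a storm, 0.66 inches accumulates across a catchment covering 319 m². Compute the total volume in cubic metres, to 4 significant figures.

5.348 cubic metres

Depth: 0.66 in × 25.4 = 16.764 mm.
1 mm over 1 m² is 1 L, so volume = 16.764 × 319 = 5347.716 L = 5.348 m³.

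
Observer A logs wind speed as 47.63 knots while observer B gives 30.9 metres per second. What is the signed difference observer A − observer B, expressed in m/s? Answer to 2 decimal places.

-6.40 m/s

observer A: 47.63 kt = 24.5030 m/s.
Difference: 24.5030 − 30.9000 = -6.40 m/s.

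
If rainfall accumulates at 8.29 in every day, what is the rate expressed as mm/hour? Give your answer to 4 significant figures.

8.774 mm/hour

8.29 in/day × 25.4 mm/in × 0.0416667 day/hour = 8.774 mm/hour.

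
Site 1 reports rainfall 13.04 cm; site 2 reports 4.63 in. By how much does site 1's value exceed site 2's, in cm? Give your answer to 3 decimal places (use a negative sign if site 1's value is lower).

site 2: 4.63 in = 11.76020 cm.
Difference: 13.04000 − 11.76020 = 1.280 cm.

1.280 cm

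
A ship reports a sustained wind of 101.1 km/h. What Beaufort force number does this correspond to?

Beaufort force 10

101.1 km/h = 28.1 m/s, which is Beaufort 10 (storm, 24.5–28.4 m/s).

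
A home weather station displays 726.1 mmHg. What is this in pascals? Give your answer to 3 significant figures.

1 mmHg = 133.322 Pa, so 726.1 × 133.322 = 96800 Pa.

96800 Pa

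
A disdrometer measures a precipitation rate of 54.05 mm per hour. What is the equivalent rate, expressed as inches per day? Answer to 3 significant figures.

51.1 in/day

54.05 mm/hour × 0.0393701 in/mm × 24 hour/day = 51.1 in/day.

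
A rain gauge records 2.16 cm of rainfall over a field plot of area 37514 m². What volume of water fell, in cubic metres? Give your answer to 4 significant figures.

810.3 cubic metres

Depth: 2.16 cm × 10 = 21.6 mm.
1 mm over 1 m² is 1 L, so volume = 21.6 × 37514 = 810302.4 L = 810.3 m³.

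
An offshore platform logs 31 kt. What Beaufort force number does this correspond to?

Beaufort force 7

31 kt lies in the Beaufort 7 band (near gale, 28–33 kt).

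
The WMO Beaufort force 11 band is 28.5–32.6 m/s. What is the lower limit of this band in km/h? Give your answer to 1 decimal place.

102.6 km/h

28.5–32.6 m/s × 3.6 = 102.6–117.4 km/h.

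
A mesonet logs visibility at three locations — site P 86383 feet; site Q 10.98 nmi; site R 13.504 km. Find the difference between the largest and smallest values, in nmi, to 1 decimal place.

site P: 86383 ft = 14.217 nmi.
site R: 13.504 km = 7.292 nmi.
Spread: 14.217 − 7.292 = 6.9 nmi.

6.9 nmi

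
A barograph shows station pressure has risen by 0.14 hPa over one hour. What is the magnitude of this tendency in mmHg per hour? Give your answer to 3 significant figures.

0.105 mmHg per hour

0.14 hPa / 1 h × 0.750062 mmHg/hPa = 0.105 mmHg/h.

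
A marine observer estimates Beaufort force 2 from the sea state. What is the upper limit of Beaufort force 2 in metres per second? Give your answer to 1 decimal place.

Beaufort 2 (light breeze) spans 1.6–3.3 m/s.

3.3 m/s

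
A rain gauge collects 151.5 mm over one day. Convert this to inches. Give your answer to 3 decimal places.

1 mm = 0.0393701 in, so 151.5 × 0.0393701 = 5.965 in.

5.965 in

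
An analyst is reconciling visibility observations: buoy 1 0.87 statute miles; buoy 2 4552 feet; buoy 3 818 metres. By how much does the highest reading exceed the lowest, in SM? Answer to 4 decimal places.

0.3617 SM

buoy 2: 4552 ft = 0.862121 SM.
buoy 3: 818 m = 0.508282 SM.
Spread: 0.870000 − 0.508282 = 0.3617 SM.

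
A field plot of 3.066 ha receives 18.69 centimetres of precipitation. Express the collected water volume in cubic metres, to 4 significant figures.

5730 cubic metres

Depth: 18.69 cm × 10 = 186.9 mm.
Area: 3.066 ha = 30660 m².
1 mm over 1 m² is 1 L, so volume = 186.9 × 30660 = 5730354 L = 5730 m³.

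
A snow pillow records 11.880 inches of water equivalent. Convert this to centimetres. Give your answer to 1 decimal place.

1 in = 2.54 cm, so 11.880 × 2.54 = 30.2 cm.

30.2 cm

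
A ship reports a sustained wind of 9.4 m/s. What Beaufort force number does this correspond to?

9.4 m/s lies in the Beaufort 5 band (fresh breeze, 8.0–10.7 m/s).

Beaufort force 5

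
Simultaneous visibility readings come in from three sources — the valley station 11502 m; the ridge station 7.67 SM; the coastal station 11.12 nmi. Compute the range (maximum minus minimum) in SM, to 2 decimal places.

the valley station: 11502 m = 7.1470 SM.
the coastal station: 11.12 nmi = 12.7967 SM.
Spread: 12.7967 − 7.1470 = 5.65 SM.

5.65 SM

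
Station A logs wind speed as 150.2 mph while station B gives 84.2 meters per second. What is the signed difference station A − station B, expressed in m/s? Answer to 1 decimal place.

-17.1 m/s

station A: 150.2 mph = 67.145 m/s.
Difference: 67.145 − 84.200 = -17.1 m/s.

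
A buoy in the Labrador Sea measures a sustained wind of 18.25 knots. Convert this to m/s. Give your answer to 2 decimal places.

9.39 m/s

1 kt = 0.514444 m/s, so 18.25 × 0.514444 = 9.39 m/s.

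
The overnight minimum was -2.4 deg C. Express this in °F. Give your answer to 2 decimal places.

°F = °C × 9/5 + 32 = -2.4 × 1.8 + 32 = 27.68 °F.

27.68 °F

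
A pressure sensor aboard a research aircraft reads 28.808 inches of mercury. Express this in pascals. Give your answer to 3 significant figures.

97600 Pa

1 inHg = 3386.39 Pa, so 28.808 × 3386.39 = 97600 Pa.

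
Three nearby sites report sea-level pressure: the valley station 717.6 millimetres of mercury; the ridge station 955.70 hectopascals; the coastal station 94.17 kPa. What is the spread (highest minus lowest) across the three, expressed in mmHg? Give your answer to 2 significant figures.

the ridge station: 955.70 hPa = 716.83 mmHg.
the coastal station: 94.17 kPa = 706.33 mmHg.
Spread: 717.60 − 706.33 = 11 mmHg.

11 mmHg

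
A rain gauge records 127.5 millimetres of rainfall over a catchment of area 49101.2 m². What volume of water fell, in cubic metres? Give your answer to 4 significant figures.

1 mm over 1 m² is 1 L, so volume = 127.5 × 49101.2 = 6260403 L = 6260 m³.

6260 cubic metres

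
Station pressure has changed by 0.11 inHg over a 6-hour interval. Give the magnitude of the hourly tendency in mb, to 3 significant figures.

0.621 mb per hour

0.11 inHg / 6 h × 33.8639 mb/inHg = 0.621 mb/h.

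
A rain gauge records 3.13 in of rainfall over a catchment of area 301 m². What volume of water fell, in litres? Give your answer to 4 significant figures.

Depth: 3.13 in × 25.4 = 79.502 mm.
1 mm over 1 m² is 1 L, so volume = 79.502 × 301 = 23930.102 L ≈ 23930 L.

23930 litres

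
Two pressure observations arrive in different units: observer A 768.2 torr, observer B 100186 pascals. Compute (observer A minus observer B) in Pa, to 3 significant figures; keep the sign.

observer A: 768.2 mmHg = 102418.26 Pa.
Difference: 102418.26 − 100186.00 = 2230 Pa.

2230 Pa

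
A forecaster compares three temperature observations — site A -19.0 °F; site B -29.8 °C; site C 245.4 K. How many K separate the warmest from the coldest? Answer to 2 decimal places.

2.05 K

site A: -19.0 °F = -28.333 °C.
site C: 245.4 K = -27.750 °C.
Spread: (-27.750) − (-29.800) = 2.050 °C.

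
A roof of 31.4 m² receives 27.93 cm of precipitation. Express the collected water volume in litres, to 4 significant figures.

Depth: 27.93 cm × 10 = 279.3 mm.
1 mm over 1 m² is 1 L, so volume = 279.3 × 31.4 = 8770.02 L ≈ 8770 L.

8770 litres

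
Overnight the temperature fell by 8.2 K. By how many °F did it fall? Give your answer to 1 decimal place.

A change of 1 °C equals a change of 1.8 °F: Δ°F = 8.2 × 1.8 = 14.8 °F.

14.8 °F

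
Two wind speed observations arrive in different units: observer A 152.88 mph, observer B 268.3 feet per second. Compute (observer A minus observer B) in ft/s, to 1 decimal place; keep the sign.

-44.1 ft/s

observer A: 152.88 mph = 224.224 ft/s.
Difference: 224.224 − 268.300 = -44.1 ft/s.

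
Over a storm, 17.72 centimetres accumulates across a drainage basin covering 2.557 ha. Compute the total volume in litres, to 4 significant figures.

4531000 litres

Depth: 17.72 cm × 10 = 177.2 mm.
Area: 2.557 ha = 25570 m².
1 mm over 1 m² is 1 L, so volume = 177.2 × 25570 = 4531004 L ≈ 4531000 L.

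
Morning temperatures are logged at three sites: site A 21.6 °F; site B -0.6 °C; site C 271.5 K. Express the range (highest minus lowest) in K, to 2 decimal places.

site A: 21.6 °F = -5.778 °C.
site C: 271.5 K = -1.650 °C.
Spread: (-0.600) − (-5.778) = 5.178 °C.

5.18 K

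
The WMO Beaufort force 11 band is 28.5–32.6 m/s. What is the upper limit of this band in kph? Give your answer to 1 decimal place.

117.4 km/h

28.5–32.6 m/s × 3.6 = 102.6–117.4 km/h.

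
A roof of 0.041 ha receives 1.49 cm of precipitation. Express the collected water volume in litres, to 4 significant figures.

6109 litres

Depth: 1.49 cm × 10 = 14.9 mm.
Area: 0.041 ha = 410 m².
1 mm over 1 m² is 1 L, so volume = 14.9 × 410 = 6109 L.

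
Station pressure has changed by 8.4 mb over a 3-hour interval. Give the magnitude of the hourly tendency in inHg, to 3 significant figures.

8.4 mb / 3 h × 0.02953 inHg/mb = 0.0827 inHg/h.

0.0827 inHg per hour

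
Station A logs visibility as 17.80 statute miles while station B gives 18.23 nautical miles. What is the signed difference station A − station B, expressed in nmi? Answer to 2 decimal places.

station A: 17.80 SM = 15.4678 nmi.
Difference: 15.4678 − 18.2300 = -2.76 nmi.

-2.76 nmi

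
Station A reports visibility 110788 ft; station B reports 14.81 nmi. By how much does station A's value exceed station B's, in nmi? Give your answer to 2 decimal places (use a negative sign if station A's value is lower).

3.42 nmi

station A: 110788 ft = 18.2334 nmi.
Difference: 18.2334 − 14.8100 = 3.42 nmi.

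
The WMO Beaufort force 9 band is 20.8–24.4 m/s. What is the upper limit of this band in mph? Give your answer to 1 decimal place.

20.8–24.4 m/s × 2.237 = 46.5–54.6 mph.

54.6 mph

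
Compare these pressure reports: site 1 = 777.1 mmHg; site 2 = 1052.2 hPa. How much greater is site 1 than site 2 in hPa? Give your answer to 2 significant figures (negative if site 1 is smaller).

-16 hPa

site 1: 777.1 mmHg = 1036.05 hPa.
Difference: 1036.05 − 1052.20 = -16 hPa.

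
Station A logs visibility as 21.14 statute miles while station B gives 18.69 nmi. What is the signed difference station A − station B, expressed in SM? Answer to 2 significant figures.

station B: 18.69 nmi = 21.5081 SM.
Difference: 21.1400 − 21.5081 = -0.37 SM.

-0.37 SM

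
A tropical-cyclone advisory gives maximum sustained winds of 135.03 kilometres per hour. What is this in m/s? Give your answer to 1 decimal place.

37.5 m/s

1 km/h = 0.277778 m/s, so 135.03 × 0.277778 = 37.5 m/s.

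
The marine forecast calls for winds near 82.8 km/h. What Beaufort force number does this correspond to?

82.8 km/h = 23.0 m/s, which is Beaufort 9 (strong gale, 20.8–24.4 m/s).

Beaufort force 9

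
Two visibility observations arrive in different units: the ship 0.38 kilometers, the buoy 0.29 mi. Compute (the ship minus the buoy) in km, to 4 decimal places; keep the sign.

-0.0867 km

the buoy: 0.29 SM = 0.466710 km.
Difference: 0.380000 − 0.466710 = -0.0867 km.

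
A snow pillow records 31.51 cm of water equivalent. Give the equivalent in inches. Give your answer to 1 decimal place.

12.4 in

1 cm = 0.393701 in, so 31.51 × 0.393701 = 12.4 in.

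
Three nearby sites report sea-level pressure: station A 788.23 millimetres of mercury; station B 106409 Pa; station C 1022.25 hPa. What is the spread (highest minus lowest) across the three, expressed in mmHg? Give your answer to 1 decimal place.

31.4 mmHg

station B: 106409 Pa = 798.133 mmHg.
station C: 1022.25 hPa = 766.750 mmHg.
Spread: 798.133 − 766.750 = 31.4 mmHg.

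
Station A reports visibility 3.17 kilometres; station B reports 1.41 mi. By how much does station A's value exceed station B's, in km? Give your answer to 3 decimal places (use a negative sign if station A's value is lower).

station B: 1.41 SM = 2.26918 km.
Difference: 3.17000 − 2.26918 = 0.901 km.

0.901 km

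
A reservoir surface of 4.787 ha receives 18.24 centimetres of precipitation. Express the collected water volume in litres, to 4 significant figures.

8731000 litres

Depth: 18.24 cm × 10 = 182.4 mm.
Area: 4.787 ha = 47870 m².
1 mm over 1 m² is 1 L, so volume = 182.4 × 47870 = 8731488 L ≈ 8731000 L.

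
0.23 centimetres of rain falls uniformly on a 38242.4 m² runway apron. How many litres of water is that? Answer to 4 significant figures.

87960 litres

Depth: 0.23 cm × 10 = 2.3 mm.
1 mm over 1 m² is 1 L, so volume = 2.3 × 38242.4 = 87957.52 L ≈ 87960 L.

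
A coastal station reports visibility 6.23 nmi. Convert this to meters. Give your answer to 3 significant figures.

11500 m

1 nmi = 1852 m, so 6.23 × 1852 = 11500 m.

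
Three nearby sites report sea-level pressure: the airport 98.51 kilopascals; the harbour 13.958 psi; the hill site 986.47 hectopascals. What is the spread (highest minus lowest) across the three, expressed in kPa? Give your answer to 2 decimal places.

2.41 kPa

the harbour: 13.958 psi = 96.2370 kPa.
the hill site: 986.47 hPa = 98.6470 kPa.
Spread: 98.6470 − 96.2370 = 2.41 kPa.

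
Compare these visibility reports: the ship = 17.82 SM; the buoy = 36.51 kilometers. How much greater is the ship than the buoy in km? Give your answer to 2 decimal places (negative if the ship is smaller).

-7.83 km

the ship: 17.82 SM = 28.6785 km.
Difference: 28.6785 − 36.5100 = -7.83 km.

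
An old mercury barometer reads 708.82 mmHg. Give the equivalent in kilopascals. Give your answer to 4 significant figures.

1 mmHg = 0.133322 kPa, so 708.82 × 0.133322 = 94.50 kPa.

94.50 kPa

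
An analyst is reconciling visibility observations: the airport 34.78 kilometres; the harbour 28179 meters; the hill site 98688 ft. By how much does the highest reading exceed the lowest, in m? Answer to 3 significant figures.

6600 m

the airport: 34.78 km = 34780.00 m.
the hill site: 98688 ft = 30080.10 m.
Spread: 34780.00 − 28179.00 = 6600 m.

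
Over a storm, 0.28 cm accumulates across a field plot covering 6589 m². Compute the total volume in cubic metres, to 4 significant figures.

Depth: 0.28 cm × 10 = 2.8 mm.
1 mm over 1 m² is 1 L, so volume = 2.8 × 6589 = 18449.2 L = 18.45 m³.

18.45 cubic metres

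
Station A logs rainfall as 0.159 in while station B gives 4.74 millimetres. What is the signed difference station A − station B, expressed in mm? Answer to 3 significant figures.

station A: 0.159 in = 4.03860 mm.
Difference: 4.03860 − 4.74000 = -0.701 mm.

-0.701 mm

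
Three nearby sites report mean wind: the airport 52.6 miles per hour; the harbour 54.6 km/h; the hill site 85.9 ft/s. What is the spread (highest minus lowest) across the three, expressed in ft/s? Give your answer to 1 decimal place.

the airport: 52.6 mph = 77.147 ft/s.
the harbour: 54.6 km/h = 49.759 ft/s.
Spread: 85.900 − 49.759 = 36.1 ft/s.

36.1 ft/s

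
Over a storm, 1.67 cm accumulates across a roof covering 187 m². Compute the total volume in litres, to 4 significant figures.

3123 litres

Depth: 1.67 cm × 10 = 16.7 mm.
1 mm over 1 m² is 1 L, so volume = 16.7 × 187 = 3122.9 L ≈ 3123 L.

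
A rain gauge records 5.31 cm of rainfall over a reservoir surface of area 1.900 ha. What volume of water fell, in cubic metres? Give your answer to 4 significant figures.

1009 cubic metres

Depth: 5.31 cm × 10 = 53.1 mm.
Area: 1.900 ha = 19000 m².
1 mm over 1 m² is 1 L, so volume = 53.1 × 19000 = 1008900 L = 1009 m³.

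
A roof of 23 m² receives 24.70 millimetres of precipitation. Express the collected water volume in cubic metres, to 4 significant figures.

1 mm over 1 m² is 1 L, so volume = 24.7 × 23 = 568.1 L = 0.5681 m³.

0.5681 cubic metres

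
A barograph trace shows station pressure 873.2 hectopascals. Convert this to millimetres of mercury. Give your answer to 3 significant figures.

1 hPa = 0.750062 mmHg, so 873.2 × 0.750062 = 655 mmHg.

655 mmHg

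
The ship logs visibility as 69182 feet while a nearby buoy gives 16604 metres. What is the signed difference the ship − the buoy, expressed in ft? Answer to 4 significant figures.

the buoy: 16604 m = 54475.07 ft.
Difference: 69182.00 − 54475.07 = 14710 ft.

14710 ft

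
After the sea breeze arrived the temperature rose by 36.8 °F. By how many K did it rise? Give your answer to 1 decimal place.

20.4 K

For a temperature change the 32° offset cancels: ΔK = 36.8 × 0.5556 = 20.4 K.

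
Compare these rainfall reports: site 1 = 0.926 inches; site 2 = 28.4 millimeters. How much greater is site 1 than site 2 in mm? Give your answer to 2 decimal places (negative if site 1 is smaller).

-4.88 mm

site 1: 0.926 in = 23.5204 mm.
Difference: 23.5204 − 28.4000 = -4.88 mm.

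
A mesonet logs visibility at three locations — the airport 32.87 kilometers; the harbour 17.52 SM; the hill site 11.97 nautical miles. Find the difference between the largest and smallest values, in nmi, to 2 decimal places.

5.78 nmi

the airport: 32.87 km = 17.7484 nmi.
the harbour: 17.52 SM = 15.2245 nmi.
Spread: 17.7484 − 11.9700 = 5.78 nmi.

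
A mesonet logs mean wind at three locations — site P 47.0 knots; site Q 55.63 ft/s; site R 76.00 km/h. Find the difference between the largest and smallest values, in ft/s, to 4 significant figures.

23.70 ft/s

site P: 47.0 kt = 79.3271 ft/s.
site R: 76.00 km/h = 69.2622 ft/s.
Spread: 79.3271 − 55.6300 = 23.70 ft/s.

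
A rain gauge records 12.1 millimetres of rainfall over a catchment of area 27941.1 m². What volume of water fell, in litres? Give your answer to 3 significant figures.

338000 litres

1 mm over 1 m² is 1 L, so volume = 12.1 × 27941.1 = 338087.31 L ≈ 338000 L.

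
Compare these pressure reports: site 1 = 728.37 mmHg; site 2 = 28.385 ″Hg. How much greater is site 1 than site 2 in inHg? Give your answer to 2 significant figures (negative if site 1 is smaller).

site 1: 728.37 mmHg = 28.6760 inHg.
Difference: 28.6760 − 28.3850 = 0.29 inHg.

0.29 inHg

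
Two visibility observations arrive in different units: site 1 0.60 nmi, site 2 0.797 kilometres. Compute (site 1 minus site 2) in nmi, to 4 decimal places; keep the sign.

site 2: 0.797 km = 0.430346 nmi.
Difference: 0.600000 − 0.430346 = 0.1697 nmi.

0.1697 nmi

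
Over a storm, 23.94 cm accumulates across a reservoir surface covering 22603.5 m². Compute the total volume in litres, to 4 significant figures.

Depth: 23.94 cm × 10 = 239.4 mm.
1 mm over 1 m² is 1 L, so volume = 239.4 × 22603.5 = 5411277.9 L ≈ 5411000 L.

5411000 litres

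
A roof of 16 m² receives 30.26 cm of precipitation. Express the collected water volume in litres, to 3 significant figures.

Depth: 30.26 cm × 10 = 302.6 mm.
1 mm over 1 m² is 1 L, so volume = 302.6 × 16 = 4841.6 L ≈ 4840 L.

4840 litres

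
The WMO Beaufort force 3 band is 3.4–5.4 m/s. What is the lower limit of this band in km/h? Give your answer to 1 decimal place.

12.2 km/h

3.4–5.4 m/s × 3.6 = 12.2–19.4 km/h.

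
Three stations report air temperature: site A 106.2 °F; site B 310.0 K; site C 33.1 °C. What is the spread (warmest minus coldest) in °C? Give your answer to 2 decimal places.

8.12 °C

site A: 106.2 °F = 41.222 °C.
site B: 310.0 K = 36.850 °C.
Spread: 41.222 − 33.100 = 8.122 °C.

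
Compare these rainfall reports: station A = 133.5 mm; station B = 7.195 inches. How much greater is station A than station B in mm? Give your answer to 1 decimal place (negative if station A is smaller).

-49.3 mm

station B: 7.195 in = 182.753 mm.
Difference: 133.500 − 182.753 = -49.3 mm.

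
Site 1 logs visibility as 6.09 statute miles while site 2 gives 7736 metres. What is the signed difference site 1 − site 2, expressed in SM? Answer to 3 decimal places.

1.283 SM

site 2: 7736 m = 4.80693 SM.
Difference: 6.09000 − 4.80693 = 1.283 SM.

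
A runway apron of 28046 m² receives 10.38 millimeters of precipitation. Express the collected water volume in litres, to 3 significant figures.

1 mm over 1 m² is 1 L, so volume = 10.38 × 28046 = 291117.48 L ≈ 291000 L.

291000 litres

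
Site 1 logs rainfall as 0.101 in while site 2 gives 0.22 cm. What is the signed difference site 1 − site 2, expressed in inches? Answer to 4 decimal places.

site 2: 0.22 cm = 0.086614 in.
Difference: 0.101000 − 0.086614 = 0.0144 in.

0.0144 in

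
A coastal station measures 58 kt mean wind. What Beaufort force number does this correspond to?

Beaufort force 11

58 kt lies in the Beaufort 11 band (violent storm, 56–63 kt).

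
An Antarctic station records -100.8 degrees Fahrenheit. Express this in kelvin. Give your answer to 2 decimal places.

First to °C: -73.78 °C.
Then to K: 199.37 K.

199.37 K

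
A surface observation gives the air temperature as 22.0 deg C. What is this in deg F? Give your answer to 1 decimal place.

°F = °C × 9/5 + 32 = 22.0 × 1.8 + 32 = 71.6 °F.

71.6 °F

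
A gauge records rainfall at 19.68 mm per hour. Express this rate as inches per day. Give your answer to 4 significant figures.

18.60 in/day

19.68 mm/hour × 0.0393701 in/mm × 24 hour/day = 18.60 in/day.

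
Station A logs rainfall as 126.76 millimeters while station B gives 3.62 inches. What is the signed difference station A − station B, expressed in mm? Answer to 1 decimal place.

station B: 3.62 in = 91.948 mm.
Difference: 126.760 − 91.948 = 34.8 mm.

34.8 mm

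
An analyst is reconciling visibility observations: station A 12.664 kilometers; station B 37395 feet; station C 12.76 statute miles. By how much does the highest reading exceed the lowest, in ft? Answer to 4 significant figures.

29980 ft

station A: 12.664 km = 41548.56 ft.
station C: 12.76 SM = 67372.80 ft.
Spread: 67372.80 − 37395.00 = 29980 ft.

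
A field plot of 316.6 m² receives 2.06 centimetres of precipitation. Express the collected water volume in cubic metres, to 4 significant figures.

6.522 cubic metres

Depth: 2.06 cm × 10 = 20.6 mm.
1 mm over 1 m² is 1 L, so volume = 20.6 × 316.6 = 6521.96 L = 6.522 m³.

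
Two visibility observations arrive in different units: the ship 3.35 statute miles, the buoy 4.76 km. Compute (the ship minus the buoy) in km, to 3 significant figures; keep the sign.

the ship: 3.35 SM = 5.39130 km.
Difference: 5.39130 − 4.76000 = 0.631 km.

0.631 km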